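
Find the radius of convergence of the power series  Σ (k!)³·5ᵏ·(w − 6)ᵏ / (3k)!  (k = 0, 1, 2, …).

Apply the ratio test: |a_{k+1}| / |a_k| = (k+1)³/[(3k+1)·(3k+2)·(3k+3)] · 5, which tends to 5/27 as k → ∞.
The series converges when 5/27 · |w − 6| < 1, giving R = 27/5.

R = 27/5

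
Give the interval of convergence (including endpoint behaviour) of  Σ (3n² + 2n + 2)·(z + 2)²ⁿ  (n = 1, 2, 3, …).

(-3, -1)

By the ratio test, |a_{n+1}/a_n| = (3(n+1)² + 2(n+1) + 2)/(3n² + 2n + 2) → 1.
Successive powers of (z + 2) differ by 2, so the series converges when |z + 2|² · 1 < 1, i.e. |z + 2| < √(1) = 1. So R = 1.
When z = -1, the n-th term does not approach 0; divergence by the term test.
Endpoint z = -3: the terms do not tend to 0, so the series diverges.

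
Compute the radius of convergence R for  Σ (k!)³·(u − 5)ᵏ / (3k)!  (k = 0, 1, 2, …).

R = 27

Apply the ratio test: |a_{k+1}| / |a_k| = (k+1)³/[(3k+1)·(3k+2)·(3k+3)], which tends to 1/27 as k → ∞.
Hence the series converges for |u − 5| < 1/(1/27) = 27, so the radius of convergence is 27.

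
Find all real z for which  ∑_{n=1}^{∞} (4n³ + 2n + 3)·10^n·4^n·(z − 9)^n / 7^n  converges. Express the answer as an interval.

By the ratio test, |a_{n+1}/a_n| = [(4(n+1)³ + 2(n+1) + 3)/(4n³ + 2n + 3)] · 10·4/7 → 40/7.
Convergence for |z − 9| · 40/7 < 1, i.e. |z − 9| < 7/40. So R = 7/40.
At z = 367/40: the n-th term does not approach 0; divergence by the term test.
Endpoint z = 353/40: the terms do not tend to 0, so the series diverges.

(353/40, 367/40)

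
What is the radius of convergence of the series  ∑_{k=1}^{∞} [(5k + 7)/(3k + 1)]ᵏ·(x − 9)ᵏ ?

By the Cauchy root test, |a_k|^(1/k) = (5k + 7)/(3k + 1) → 5/3.
Hence the series converges for |x − 9| < 1/(5/3) = 3/5, so the radius of convergence is 3/5.

R = 3/5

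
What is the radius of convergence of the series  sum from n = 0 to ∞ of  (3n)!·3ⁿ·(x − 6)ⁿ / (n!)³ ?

Ratio test: |a_{n+1}/a_n| = (3n+1)·(3n+2)·(3n+3)/(n+1)³ · 3 → 81 as n → ∞.
Convergence for |x − 6| · 81 < 1, i.e. |x − 6| < 1/81. So R = 1/81.

R = 1/81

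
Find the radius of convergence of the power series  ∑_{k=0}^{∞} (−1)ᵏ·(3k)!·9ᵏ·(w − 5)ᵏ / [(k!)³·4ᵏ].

R = 4/243

By the ratio test, |a_{k+1}/a_k| = (3k+1)·(3k+2)·(3k+3)/(k+1)³ · 9/4 → 243/4.
Hence the series converges for |w − 5| < 1/(243/4) = 4/243, so the radius of convergence is 4/243.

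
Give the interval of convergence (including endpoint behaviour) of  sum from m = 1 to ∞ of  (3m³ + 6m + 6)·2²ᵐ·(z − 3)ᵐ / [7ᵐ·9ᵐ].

Ratio test: |a_{m+1}/a_m| = [(3(m+1)³ + 6(m+1) + 6)/(3m³ + 6m + 6)] · 4/(7·9) → 4/63 as m → ∞.
Thus R = 1/(4/63) = 63/4.
Endpoint z = 75/4: the m-th term does not approach 0; divergence by the term test.
Check z = -51/4: the terms do not tend to 0, so the series diverges.

(-51/4, 75/4)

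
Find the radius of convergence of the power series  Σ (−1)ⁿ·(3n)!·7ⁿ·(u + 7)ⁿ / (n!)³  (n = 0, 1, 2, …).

R = 1/189

The ratio of consecutive coefficients is (3n+1)·(3n+2)·(3n+3)/(n+1)³ · 7 → 189.
Thus R = 1/(189) = 1/189.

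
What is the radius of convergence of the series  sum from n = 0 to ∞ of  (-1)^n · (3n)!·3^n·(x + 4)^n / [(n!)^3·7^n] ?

By the ratio test, |a_{n+1}/a_n| = (3n+1)·(3n+2)·(3n+3)/(n+1)³ · 3/7 → 81/7.
Hence the series converges for |x + 4| < 1/(81/7) = 7/81, so the radius of convergence is 7/81.

R = 7/81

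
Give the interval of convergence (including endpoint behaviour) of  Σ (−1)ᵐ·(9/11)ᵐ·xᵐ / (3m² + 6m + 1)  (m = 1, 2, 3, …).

[-11/9, 11/9]

By the ratio test, |a_{m+1}/a_m| = [(3m² + 6m + 1)/(3(m+1)² + 6(m+1) + 1)] · 9/11 → 9/11.
The series converges when 9/11 · |x| < 1, giving R = 11/9.
Endpoint x = 11/9: the terms are on the order of 1/m², so the series converges absolutely by comparison with the p-series (p = 2 > 1).
Check x = -11/9: the series is dominated by a constant times Σ 1/m², which converges (p = 2 > 1).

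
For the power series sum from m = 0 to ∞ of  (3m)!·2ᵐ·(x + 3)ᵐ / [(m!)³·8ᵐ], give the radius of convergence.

The ratio of consecutive coefficients is (3m+1)·(3m+2)·(3m+3)/(m+1)³ · 2/8 → 27/4.
Convergence for |x + 3| · 27/4 < 1, i.e. |x + 3| < 4/27. So R = 4/27.

R = 4/27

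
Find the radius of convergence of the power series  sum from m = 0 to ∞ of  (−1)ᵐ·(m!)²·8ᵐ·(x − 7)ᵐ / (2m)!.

R = 1/2

Apply the ratio test: |a_{m+1}| / |a_m| = (m+1)²/[(2m+1)·(2m+2)] · 8, which tends to 2 as m → ∞.
Thus R = 1/(2) = 1/2.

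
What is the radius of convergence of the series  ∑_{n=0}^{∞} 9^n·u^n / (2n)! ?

R = ∞

By the ratio test, |a_{n+1}/a_n| = 9 · 1/[(2n+1)·(2n+2)] → 0.
Since the limit is 0 < 1 for every u, the series converges on all of ℝ and R = ∞.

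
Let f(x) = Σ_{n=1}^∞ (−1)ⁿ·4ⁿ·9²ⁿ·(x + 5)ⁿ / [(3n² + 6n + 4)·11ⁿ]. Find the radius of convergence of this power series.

R = 11/324

By the ratio test, |a_{n+1}/a_n| = [(3n² + 6n + 4)/(3(n+1)² + 6(n+1) + 4)] · 4·81/11 → 324/11.
Hence the series converges for |x + 5| < 1/(324/11) = 11/324, so the radius of convergence is 11/324.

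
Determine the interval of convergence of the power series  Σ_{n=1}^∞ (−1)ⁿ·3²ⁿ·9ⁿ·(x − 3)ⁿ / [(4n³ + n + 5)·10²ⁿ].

By the ratio test, |a_{n+1}/a_n| = [(4n³ + n + 5)/(4(n+1)³ + (n+1) + 5)] · 9·9/100 → 81/100.
The series converges when 81/100 · |x − 3| < 1, giving R = 100/81.
When x = 343/81, absolute convergence follows by limit comparison with Σ 1/n³.
When x = 143/81, absolute convergence follows by limit comparison with Σ 1/n³.

[143/81, 343/81]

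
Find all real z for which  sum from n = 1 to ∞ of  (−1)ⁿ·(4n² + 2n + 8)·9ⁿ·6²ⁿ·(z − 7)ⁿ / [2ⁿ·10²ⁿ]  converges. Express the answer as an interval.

(517/81, 617/81)

By the ratio test, |a_{n+1}/a_n| = [(4(n+1)² + 2(n+1) + 8)/(4n² + 2n + 8)] · 9·36/(2·100) → 81/50.
Convergence for |z − 7| · 81/50 < 1, i.e. |z − 7| < 50/81. So R = 50/81.
At z = 617/81: the terms have absolute value of order n², which does not tend to 0, so the series diverges by the divergence test.
Check z = 517/81: the n-th term does not approach 0; divergence by the term test.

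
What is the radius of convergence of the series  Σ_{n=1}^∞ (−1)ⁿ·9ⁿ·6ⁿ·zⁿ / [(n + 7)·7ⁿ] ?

R = 7/54

Ratio test: |a_{n+1}/a_n| = [(n + 7)/((n+1) + 7)] · 9·6/7 → 54/7 as n → ∞.
Thus R = 1/(54/7) = 7/54.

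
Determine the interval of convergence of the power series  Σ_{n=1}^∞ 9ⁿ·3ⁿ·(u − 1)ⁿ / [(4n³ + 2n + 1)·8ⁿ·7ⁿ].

[-29/27, 83/27]

Ratio test: |a_{n+1}/a_n| = [(4n³ + 2n + 1)/(4(n+1)³ + 2(n+1) + 1)] · 9·3/(8·7) → 27/56 as n → ∞.
Hence the series converges for |u − 1| < 1/(27/56) = 56/27, so the radius of convergence is 56/27.
Endpoint u = 83/27: absolute convergence follows by limit comparison with Σ 1/n³.
Check u = -29/27: the series is dominated by a constant times Σ 1/n³, which converges (p = 3 > 1).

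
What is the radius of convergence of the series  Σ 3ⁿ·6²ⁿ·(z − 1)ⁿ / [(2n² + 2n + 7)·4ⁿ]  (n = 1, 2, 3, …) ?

R = 1/27

Apply the ratio test: |a_{n+1}| / |a_n| = [(2n² + 2n + 7)/(2(n+1)² + 2(n+1) + 7)] · 3·36/4, which tends to 27 as n → ∞.
Convergence for |z − 1| · 27 < 1, i.e. |z − 1| < 1/27. So R = 1/27.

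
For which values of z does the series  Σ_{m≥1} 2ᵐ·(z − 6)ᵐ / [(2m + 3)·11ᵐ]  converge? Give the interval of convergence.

Apply the ratio test: |a_{m+1}| / |a_m| = [(2m + 3)/(2(m+1) + 3)] · 2/11, which tends to 2/11 as m → ∞.
Thus R = 1/(2/11) = 11/2.
Endpoint z = 23/2: the terms are asymptotic to a nonzero constant times 1/m, so the series diverges by limit comparison with Σ 1/m.
Check z = 1/2: convergence follows from the alternating series test (terms decrease monotonically to 0).

[1/2, 23/2)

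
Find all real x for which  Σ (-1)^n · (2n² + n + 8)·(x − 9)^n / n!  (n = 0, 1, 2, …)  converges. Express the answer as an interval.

(−∞, ∞)

By the ratio test, |a_{n+1}/a_n| = (2(n+1)² + (n+1) + 8)/(2n² + n + 8) · 1/(n+1) → 0.
The ratio tends to 0 regardless of x, hence R = ∞.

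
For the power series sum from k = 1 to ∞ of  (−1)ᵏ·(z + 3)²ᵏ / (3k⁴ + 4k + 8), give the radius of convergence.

The ratio of consecutive coefficients is (3k⁴ + 4k + 8)/(3(k+1)⁴ + 4(k+1) + 8) → 1.
Writing y = (z + 3)², the series in y has radius 1, so |z + 3| < √(1) = 1 and R = 1.

R = 1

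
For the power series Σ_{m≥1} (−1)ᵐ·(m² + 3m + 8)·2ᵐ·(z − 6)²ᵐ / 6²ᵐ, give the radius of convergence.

R = 3√2

Apply the ratio test: |a_{m+1}| / |a_m| = [((m+1)² + 3(m+1) + 8)/(m² + 3m + 8)] · 2/36, which tends to 1/18 as m → ∞.
Writing y = (z − 6)², the series in y has radius 18, so |z − 6| < √(18) and R = 3√2.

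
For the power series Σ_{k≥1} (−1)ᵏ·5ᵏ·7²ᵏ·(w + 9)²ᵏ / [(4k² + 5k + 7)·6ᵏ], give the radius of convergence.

R = √30/35

By the ratio test, |a_{k+1}/a_k| = [(4k² + 5k + 7)/(4(k+1)² + 5(k+1) + 7)] · 5·49/6 → 245/6.
Writing y = (w + 9)², the series in y has radius 6/245, so |w + 9| < √(6/245) and R = √30/35.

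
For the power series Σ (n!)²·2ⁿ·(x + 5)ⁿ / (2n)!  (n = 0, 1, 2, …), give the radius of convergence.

The ratio of consecutive coefficients is (n+1)²/[(2n+1)·(2n+2)] · 2 → 1/2.
Thus R = 1/(1/2) = 2.

R = 2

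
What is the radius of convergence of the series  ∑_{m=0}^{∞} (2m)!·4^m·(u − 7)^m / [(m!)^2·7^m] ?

By the ratio test, |a_{m+1}/a_m| = (2m+1)·(2m+2)/(m+1)² · 4/7 → 16/7.
Hence the series converges for |u − 7| < 1/(16/7) = 7/16, so the radius of convergence is 7/16.

R = 7/16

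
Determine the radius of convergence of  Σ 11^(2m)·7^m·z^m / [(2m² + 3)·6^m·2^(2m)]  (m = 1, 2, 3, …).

R = 24/847

By the ratio test, |a_{m+1}/a_m| = [(2m² + 3)/(2(m+1)² + 3)] · 121·7/(6·4) → 847/24.
The series converges when 847/24 · |z| < 1, giving R = 24/847.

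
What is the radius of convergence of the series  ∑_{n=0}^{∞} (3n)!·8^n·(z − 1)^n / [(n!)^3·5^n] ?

R = 5/216

The ratio of consecutive coefficients is (3n+1)·(3n+2)·(3n+3)/(n+1)³ · 8/5 → 216/5.
Hence the series converges for |z − 1| < 1/(216/5) = 5/216, so the radius of convergence is 5/216.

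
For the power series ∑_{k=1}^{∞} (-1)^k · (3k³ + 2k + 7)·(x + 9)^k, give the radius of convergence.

R = 1

The ratio of consecutive coefficients is (3(k+1)³ + 2(k+1) + 7)/(3k³ + 2k + 7) → 1.
Convergence for |x + 9| < 1, so R = 1.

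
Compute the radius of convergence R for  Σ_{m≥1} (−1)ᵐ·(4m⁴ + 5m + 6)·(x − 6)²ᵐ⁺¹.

By the ratio test, |a_{m+1}/a_m| = (4(m+1)⁴ + 5(m+1) + 6)/(4m⁴ + 5m + 6) → 1.
Successive powers of (x − 6) differ by 2, so the series converges when |x − 6|² · 1 < 1, i.e. |x − 6| < √(1) = 1. So R = 1.

R = 1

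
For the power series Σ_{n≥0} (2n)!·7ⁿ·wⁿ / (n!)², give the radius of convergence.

The ratio of consecutive coefficients is (2n+1)·(2n+2)/(n+1)² · 7 → 28.
Convergence for |w| · 28 < 1, i.e. |w| < 1/28. So R = 1/28.

R = 1/28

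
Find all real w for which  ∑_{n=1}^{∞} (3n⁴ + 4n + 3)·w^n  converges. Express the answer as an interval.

(-1, 1)

Apply the ratio test: |a_{n+1}| / |a_n| = (3(n+1)⁴ + 4(n+1) + 3)/(3n⁴ + 4n + 3), which tends to 1 as n → ∞.
Hence R = 1.
Endpoint w = 1: the terms have absolute value of order n⁴, which does not tend to 0, so the series diverges by the divergence test.
Check w = -1: the terms have absolute value of order n⁴, which does not tend to 0, so the series diverges by the divergence test.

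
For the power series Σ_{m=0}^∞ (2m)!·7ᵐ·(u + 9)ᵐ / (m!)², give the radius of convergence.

Apply the ratio test: |a_{m+1}| / |a_m| = (2m+1)·(2m+2)/(m+1)² · 7, which tends to 28 as m → ∞.
Hence the series converges for |u + 9| < 1/(28) = 1/28, so the radius of convergence is 1/28.

R = 1/28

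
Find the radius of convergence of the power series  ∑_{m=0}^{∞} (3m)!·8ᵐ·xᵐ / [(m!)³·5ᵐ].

R = 5/216

The ratio of consecutive coefficients is (3m+1)·(3m+2)·(3m+3)/(m+1)³ · 8/5 → 216/5.
Convergence for |x| · 216/5 < 1, i.e. |x| < 5/216. So R = 5/216.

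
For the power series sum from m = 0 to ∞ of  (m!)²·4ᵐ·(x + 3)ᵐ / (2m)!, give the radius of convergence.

By the ratio test, |a_{m+1}/a_m| = (m+1)²/[(2m+1)·(2m+2)] · 4 → 1.
Convergence for |x + 3| < 1, so R = 1.

R = 1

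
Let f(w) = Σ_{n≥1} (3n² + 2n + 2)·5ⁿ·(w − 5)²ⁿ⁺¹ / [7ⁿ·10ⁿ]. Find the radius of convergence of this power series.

R = √14

The ratio of consecutive coefficients is [(3(n+1)² + 2(n+1) + 2)/(3n² + 2n + 2)] · 5/(7·10) → 1/14.
Since the exponent of (w − 5) increases by 2 each term, convergence requires |w − 5|² < 14, hence R = √14.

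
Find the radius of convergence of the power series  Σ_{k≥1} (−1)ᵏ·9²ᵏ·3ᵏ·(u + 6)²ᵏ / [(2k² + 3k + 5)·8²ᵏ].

The ratio of consecutive coefficients is [(2k² + 3k + 5)/(2(k+1)² + 3(k+1) + 5)] · 81·3/64 → 243/64.
Since the exponent of (u + 6) increases by 2 each term, convergence requires |u + 6|² < 64/243, hence R = 8√3/27.

R = 8√3/27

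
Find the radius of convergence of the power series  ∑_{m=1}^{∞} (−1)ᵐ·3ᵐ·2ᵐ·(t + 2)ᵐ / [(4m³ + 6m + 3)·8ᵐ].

Ratio test: |a_{m+1}/a_m| = [(4m³ + 6m + 3)/(4(m+1)³ + 6(m+1) + 3)] · 3·2/8 → 3/4 as m → ∞.
The series converges when 3/4 · |t + 2| < 1, giving R = 4/3.

R = 4/3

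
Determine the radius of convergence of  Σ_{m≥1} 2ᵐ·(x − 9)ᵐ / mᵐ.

R = ∞

By the Cauchy root test, |a_m|^(1/m) = 2/m → 0.
The limit is 0 for every x, so R = ∞.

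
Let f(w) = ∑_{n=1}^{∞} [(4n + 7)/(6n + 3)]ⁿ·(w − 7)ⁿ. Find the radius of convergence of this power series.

R = 3/2

By the Cauchy root test, |a_n|^(1/n) = (4n + 7)/(6n + 3) → 2/3.
The series converges when 2/3 · |w − 7| < 1, giving R = 3/2.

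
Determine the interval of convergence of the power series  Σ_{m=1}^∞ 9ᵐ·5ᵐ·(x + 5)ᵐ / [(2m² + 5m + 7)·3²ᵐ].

[-26/5, -24/5]

The ratio of consecutive coefficients is [(2m² + 5m + 7)/(2(m+1)² + 5(m+1) + 7)] · 9·5/9 → 5.
Thus R = 1/(5) = 1/5.
When x = -24/5, absolute convergence follows by limit comparison with Σ 1/m².
Endpoint x = -26/5: absolute convergence follows by limit comparison with Σ 1/m².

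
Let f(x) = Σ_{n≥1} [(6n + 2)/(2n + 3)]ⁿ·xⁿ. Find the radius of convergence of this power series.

R = 1/3

By the Cauchy root test, |a_n|^(1/n) = (6n + 2)/(2n + 3) → 3.
Convergence for |x| · 3 < 1, i.e. |x| < 1/3. So R = 1/3.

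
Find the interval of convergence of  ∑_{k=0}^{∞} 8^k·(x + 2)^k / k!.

Ratio test: |a_{k+1}/a_k| = 8 · 1/(k+1) → 0 as k → ∞.
The ratio tends to 0 regardless of x, hence R = ∞.

(−∞, ∞)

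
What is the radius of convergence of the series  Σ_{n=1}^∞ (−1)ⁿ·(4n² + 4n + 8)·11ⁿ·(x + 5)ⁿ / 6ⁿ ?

R = 6/11

The ratio of consecutive coefficients is [(4(n+1)² + 4(n+1) + 8)/(4n² + 4n + 8)] · 11/6 → 11/6.
Convergence for |x + 5| · 11/6 < 1, i.e. |x + 5| < 6/11. So R = 6/11.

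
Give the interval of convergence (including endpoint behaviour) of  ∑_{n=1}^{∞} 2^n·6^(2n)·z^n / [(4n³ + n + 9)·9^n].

[-1/8, 1/8]

Ratio test: |a_{n+1}/a_n| = [(4n³ + n + 9)/(4(n+1)³ + (n+1) + 9)] · 2·36/9 → 8 as n → ∞.
Hence the series converges for |z| < 1/(8) = 1/8, so the radius of convergence is 1/8.
Check z = 1/8: absolute convergence follows by limit comparison with Σ 1/n³.
When z = -1/8, absolute convergence follows by limit comparison with Σ 1/n³.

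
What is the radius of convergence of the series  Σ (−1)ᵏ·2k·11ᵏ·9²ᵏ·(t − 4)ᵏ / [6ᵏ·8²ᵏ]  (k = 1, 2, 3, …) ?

Ratio test: |a_{k+1}/a_k| = [2(k+1)/2k] · 11·81/(6·64) → 297/128 as k → ∞.
The series converges when 297/128 · |t − 4| < 1, giving R = 128/297.

R = 128/297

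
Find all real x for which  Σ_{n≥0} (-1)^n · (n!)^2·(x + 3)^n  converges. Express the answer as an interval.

Apply the ratio test: |a_{n+1}| / |a_n| = (n+1)², which tends to ∞ as n → ∞.
The terms grow without bound for any (x + 3) ≠ 0, so R = 0 (convergence only at x = -3).

{-3}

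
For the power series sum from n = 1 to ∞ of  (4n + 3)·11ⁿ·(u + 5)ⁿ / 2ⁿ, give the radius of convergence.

Ratio test: |a_{n+1}/a_n| = [(4(n+1) + 3)/(4n + 3)] · 11/2 → 11/2 as n → ∞.
Hence the series converges for |u + 5| < 1/(11/2) = 2/11, so the radius of convergence is 2/11.

R = 2/11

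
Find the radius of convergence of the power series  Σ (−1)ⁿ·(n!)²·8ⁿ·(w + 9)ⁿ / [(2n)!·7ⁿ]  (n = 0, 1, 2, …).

R = 7/2

By the ratio test, |a_{n+1}/a_n| = (n+1)²/[(2n+1)·(2n+2)] · 8/7 → 2/7.
Hence the series converges for |w + 9| < 1/(2/7) = 7/2, so the radius of convergence is 7/2.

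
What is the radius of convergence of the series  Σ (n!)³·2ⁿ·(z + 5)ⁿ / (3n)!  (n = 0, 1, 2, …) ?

Ratio test: |a_{n+1}/a_n| = (n+1)³/[(3n+1)·(3n+2)·(3n+3)] · 2 → 2/27 as n → ∞.
Hence the series converges for |z + 5| < 1/(2/27) = 27/2, so the radius of convergence is 27/2.

R = 27/2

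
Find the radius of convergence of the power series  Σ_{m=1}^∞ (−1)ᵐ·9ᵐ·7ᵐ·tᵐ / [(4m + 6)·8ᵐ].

R = 8/63

Apply the ratio test: |a_{m+1}| / |a_m| = [(4m + 6)/(4(m+1) + 6)] · 9·7/8, which tends to 63/8 as m → ∞.
Convergence for |t| · 63/8 < 1, i.e. |t| < 8/63. So R = 8/63.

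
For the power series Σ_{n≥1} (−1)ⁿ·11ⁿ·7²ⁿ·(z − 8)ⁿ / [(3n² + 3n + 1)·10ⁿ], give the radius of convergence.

Ratio test: |a_{n+1}/a_n| = [(3n² + 3n + 1)/(3(n+1)² + 3(n+1) + 1)] · 11·49/10 → 539/10 as n → ∞.
Convergence for |z − 8| · 539/10 < 1, i.e. |z − 8| < 10/539. So R = 10/539.

R = 10/539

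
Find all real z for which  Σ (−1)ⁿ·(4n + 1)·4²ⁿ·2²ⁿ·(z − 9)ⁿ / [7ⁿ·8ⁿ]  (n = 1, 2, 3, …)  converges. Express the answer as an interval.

The ratio of consecutive coefficients is [(4(n+1) + 1)/(4n + 1)] · 16·4/(7·8) → 8/7.
The series converges when 8/7 · |z − 9| < 1, giving R = 7/8.
Check z = 79/8: the n-th term does not approach 0; divergence by the term test.
Endpoint z = 65/8: the terms do not tend to 0, so the series diverges.

(65/8, 79/8)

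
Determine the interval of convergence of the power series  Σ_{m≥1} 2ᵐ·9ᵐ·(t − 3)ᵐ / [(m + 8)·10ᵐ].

Ratio test: |a_{m+1}/a_m| = [(m + 8)/((m+1) + 8)] · 2·9/10 → 9/5 as m → ∞.
The series converges when 9/5 · |t − 3| < 1, giving R = 5/9.
When t = 32/9, comparison with the harmonic series Σ 1/m shows the series diverges.
Check t = 22/9: the terms alternate in sign and decrease monotonically to 0 in absolute value (size ~ c/m), so the alternating series test gives convergence.

[22/9, 32/9)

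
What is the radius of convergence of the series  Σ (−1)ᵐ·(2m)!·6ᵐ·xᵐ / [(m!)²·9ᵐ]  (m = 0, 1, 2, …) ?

R = 3/8

Ratio test: |a_{m+1}/a_m| = (2m+1)·(2m+2)/(m+1)² · 6/9 → 8/3 as m → ∞.
Convergence for |x| · 8/3 < 1, i.e. |x| < 3/8. So R = 3/8.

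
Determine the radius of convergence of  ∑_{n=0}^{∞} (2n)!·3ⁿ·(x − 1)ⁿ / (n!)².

The ratio of consecutive coefficients is (2n+1)·(2n+2)/(n+1)² · 3 → 12.
Convergence for |x − 1| · 12 < 1, i.e. |x − 1| < 1/12. So R = 1/12.

R = 1/12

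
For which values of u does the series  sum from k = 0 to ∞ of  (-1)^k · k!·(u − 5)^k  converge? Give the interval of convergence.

Apply the ratio test: |a_{k+1}| / |a_k| = (k+1), which tends to ∞ as k → ∞.
The ratio grows without bound, so the series diverges whenever (u − 5) ≠ 0; it converges only at u = 5. R = 0.

{5}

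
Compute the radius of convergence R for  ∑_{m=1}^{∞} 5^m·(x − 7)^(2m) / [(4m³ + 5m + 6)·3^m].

By the ratio test, |a_{m+1}/a_m| = [(4m³ + 5m + 6)/(4(m+1)³ + 5(m+1) + 6)] · 5/3 → 5/3.
Successive powers of (x − 7) differ by 2, so the series converges when |x − 7|² · 5/3 < 1, i.e. |x − 7| < √(3/5). So R = √15/5.

R = √15/5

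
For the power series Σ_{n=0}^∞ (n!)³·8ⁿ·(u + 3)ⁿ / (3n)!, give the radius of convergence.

Ratio test: |a_{n+1}/a_n| = (n+1)³/[(3n+1)·(3n+2)·(3n+3)] · 8 → 8/27 as n → ∞.
Thus R = 1/(8/27) = 27/8.

R = 27/8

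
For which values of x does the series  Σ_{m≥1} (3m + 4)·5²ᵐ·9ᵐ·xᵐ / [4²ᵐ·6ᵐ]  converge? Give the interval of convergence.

Apply the ratio test: |a_{m+1}| / |a_m| = [(3(m+1) + 4)/(3m + 4)] · 25·9/(16·6), which tends to 75/32 as m → ∞.
Convergence for |x| · 75/32 < 1, i.e. |x| < 32/75. So R = 32/75.
Check x = 32/75: the terms have absolute value of order m, which does not tend to 0, so the series diverges by the divergence test.
When x = -32/75, the terms do not tend to 0, so the series diverges.

(-32/75, 32/75)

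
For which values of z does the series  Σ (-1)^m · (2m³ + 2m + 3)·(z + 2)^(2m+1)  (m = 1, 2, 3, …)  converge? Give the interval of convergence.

(-3, -1)

Ratio test: |a_{m+1}/a_m| = (2(m+1)³ + 2(m+1) + 3)/(2m³ + 2m + 3) → 1 as m → ∞.
Since the exponent of (z + 2) increases by 2 each term, convergence requires |z + 2|² < 1, hence R = 1.
Endpoint z = -1: the m-th term does not approach 0; divergence by the term test.
Endpoint z = -3: the terms have absolute value of order m³, which does not tend to 0, so the series diverges by the divergence test.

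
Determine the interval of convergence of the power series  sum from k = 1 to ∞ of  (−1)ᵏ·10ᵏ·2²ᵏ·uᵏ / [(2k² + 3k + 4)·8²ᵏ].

Apply the ratio test: |a_{k+1}| / |a_k| = [(2k² + 3k + 4)/(2(k+1)² + 3(k+1) + 4)] · 10·4/64, which tends to 5/8 as k → ∞.
The series converges when 5/8 · |u| < 1, giving R = 8/5.
When u = 8/5, the series is dominated by a constant times Σ 1/k², which converges (p = 2 > 1).
At u = -8/5: the terms are on the order of 1/k², so the series converges absolutely by comparison with the p-series (p = 2 > 1).

[-8/5, 8/5]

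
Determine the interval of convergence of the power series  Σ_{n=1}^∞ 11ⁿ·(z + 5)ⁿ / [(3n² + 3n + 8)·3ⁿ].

By the ratio test, |a_{n+1}/a_n| = [(3n² + 3n + 8)/(3(n+1)² + 3(n+1) + 8)] · 11/3 → 11/3.
Thus R = 1/(11/3) = 3/11.
Check z = -52/11: absolute convergence follows by limit comparison with Σ 1/n².
When z = -58/11, the series is dominated by a constant times Σ 1/n², which converges (p = 2 > 1).

[-58/11, -52/11]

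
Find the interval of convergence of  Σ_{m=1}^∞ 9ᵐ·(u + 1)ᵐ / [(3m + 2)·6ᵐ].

[-5/3, -1/3)

Ratio test: |a_{m+1}/a_m| = [(3m + 2)/(3(m+1) + 2)] · 9/6 → 3/2 as m → ∞.
Convergence for |u + 1| · 3/2 < 1, i.e. |u + 1| < 2/3. So R = 2/3.
Endpoint u = -1/3: comparison with the harmonic series Σ 1/m shows the series diverges.
At u = -5/3: convergence follows from the alternating series test (terms decrease monotonically to 0).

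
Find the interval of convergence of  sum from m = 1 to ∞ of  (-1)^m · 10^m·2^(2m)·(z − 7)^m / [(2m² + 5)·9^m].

The ratio of consecutive coefficients is [(2m² + 5)/(2(m+1)² + 5)] · 10·4/9 → 40/9.
Thus R = 1/(40/9) = 9/40.
When z = 289/40, absolute convergence follows by limit comparison with Σ 1/m².
Check z = 271/40: the terms are on the order of 1/m², so the series converges absolutely by comparison with the p-series (p = 2 > 1).

[271/40, 289/40]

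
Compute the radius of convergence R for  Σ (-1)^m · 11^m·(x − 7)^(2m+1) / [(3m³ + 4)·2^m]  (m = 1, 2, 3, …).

Apply the ratio test: |a_{m+1}| / |a_m| = [(3m³ + 4)/(3(m+1)³ + 4)] · 11/2, which tends to 11/2 as m → ∞.
Successive powers of (x − 7) differ by 2, so the series converges when |x − 7|² · 11/2 < 1, i.e. |x − 7| < √(2/11). So R = √22/11.

R = √22/11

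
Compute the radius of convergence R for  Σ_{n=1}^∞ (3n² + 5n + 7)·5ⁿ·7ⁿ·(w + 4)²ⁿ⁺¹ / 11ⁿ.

The ratio of consecutive coefficients is [(3(n+1)² + 5(n+1) + 7)/(3n² + 5n + 7)] · 5·7/11 → 35/11.
Writing y = (w + 4)², the series in y has radius 11/35, so |w + 4| < √(11/35) and R = √385/35.

R = √385/35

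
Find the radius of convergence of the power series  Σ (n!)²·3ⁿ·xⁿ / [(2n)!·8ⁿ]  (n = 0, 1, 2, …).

R = 32/3

The ratio of consecutive coefficients is (n+1)²/[(2n+1)·(2n+2)] · 3/8 → 3/32.
Thus R = 1/(3/32) = 32/3.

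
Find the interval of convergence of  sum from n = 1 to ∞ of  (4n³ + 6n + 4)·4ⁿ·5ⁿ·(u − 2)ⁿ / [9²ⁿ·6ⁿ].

(-223/10, 263/10)

The ratio of consecutive coefficients is [(4(n+1)³ + 6(n+1) + 4)/(4n³ + 6n + 4)] · 4·5/(81·6) → 10/243.
Hence the series converges for |u − 2| < 1/(10/243) = 243/10, so the radius of convergence is 243/10.
Endpoint u = 263/10: the terms have absolute value of order n³, which does not tend to 0, so the series diverges by the divergence test.
When u = -223/10, the terms do not tend to 0, so the series diverges.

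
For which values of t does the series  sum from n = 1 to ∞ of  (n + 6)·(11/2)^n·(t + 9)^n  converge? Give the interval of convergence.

(-101/11, -97/11)

By the ratio test, |a_{n+1}/a_n| = [((n+1) + 6)/(n + 6)] · 11/2 → 11/2.
The series converges when 11/2 · |t + 9| < 1, giving R = 2/11.
At t = -97/11: the terms do not tend to 0, so the series diverges.
When t = -101/11, the terms have absolute value of order n, which does not tend to 0, so the series diverges by the divergence test.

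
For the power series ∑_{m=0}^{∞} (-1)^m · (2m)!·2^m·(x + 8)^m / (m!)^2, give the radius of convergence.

R = 1/8

The ratio of consecutive coefficients is (2m+1)·(2m+2)/(m+1)² · 2 → 8.
Hence the series converges for |x + 8| < 1/(8) = 1/8, so the radius of convergence is 1/8.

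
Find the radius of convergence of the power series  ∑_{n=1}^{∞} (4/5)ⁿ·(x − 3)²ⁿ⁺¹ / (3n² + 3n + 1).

The ratio of consecutive coefficients is [(3n² + 3n + 1)/(3(n+1)² + 3(n+1) + 1)] · 4/5 → 4/5.
Writing y = (x − 3)², the series in y has radius 5/4, so |x − 3| < √(5/4) and R = √5/2.

R = √5/2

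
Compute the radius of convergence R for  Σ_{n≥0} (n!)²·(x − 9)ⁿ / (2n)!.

Ratio test: |a_{n+1}/a_n| = (n+1)²/[(2n+1)·(2n+2)] → 1/4 as n → ∞.
Hence the series converges for |x − 9| < 1/(1/4) = 4, so the radius of convergence is 4.

R = 4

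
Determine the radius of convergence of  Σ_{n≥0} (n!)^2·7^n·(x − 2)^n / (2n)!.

Ratio test: |a_{n+1}/a_n| = (n+1)²/[(2n+1)·(2n+2)] · 7 → 7/4 as n → ∞.
Thus R = 1/(7/4) = 4/7.

R = 4/7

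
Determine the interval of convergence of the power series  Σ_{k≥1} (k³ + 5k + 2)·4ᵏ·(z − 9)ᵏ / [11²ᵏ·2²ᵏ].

By the ratio test, |a_{k+1}/a_k| = [((k+1)³ + 5(k+1) + 2)/(k³ + 5k + 2)] · 4/(121·4) → 1/121.
Hence the series converges for |z − 9| < 1/(1/121) = 121, so the radius of convergence is 121.
When z = 130, the k-th term does not approach 0; divergence by the term test.
When z = -112, the terms do not tend to 0, so the series diverges.

(-112, 130)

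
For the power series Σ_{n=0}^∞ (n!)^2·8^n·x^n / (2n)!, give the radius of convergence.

Apply the ratio test: |a_{n+1}| / |a_n| = (n+1)²/[(2n+1)·(2n+2)] · 8, which tends to 2 as n → ∞.
The series converges when 2 · |x| < 1, giving R = 1/2.

R = 1/2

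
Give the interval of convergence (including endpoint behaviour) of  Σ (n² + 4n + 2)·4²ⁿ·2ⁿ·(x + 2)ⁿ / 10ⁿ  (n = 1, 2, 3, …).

Ratio test: |a_{n+1}/a_n| = [((n+1)² + 4(n+1) + 2)/(n² + 4n + 2)] · 16·2/10 → 16/5 as n → ∞.
Convergence for |x + 2| · 16/5 < 1, i.e. |x + 2| < 5/16. So R = 5/16.
Check x = -27/16: the terms have absolute value of order n², which does not tend to 0, so the series diverges by the divergence test.
Endpoint x = -37/16: the terms do not tend to 0, so the series diverges.

(-37/16, -27/16)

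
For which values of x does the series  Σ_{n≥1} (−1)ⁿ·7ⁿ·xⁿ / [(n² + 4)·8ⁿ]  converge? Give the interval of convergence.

[-8/7, 8/7]

The ratio of consecutive coefficients is [(n² + 4)/((n+1)² + 4)] · 7/8 → 7/8.
Thus R = 1/(7/8) = 8/7.
Check x = 8/7: the terms are on the order of 1/n², so the series converges absolutely by comparison with the p-series (p = 2 > 1).
When x = -8/7, the series is dominated by a constant times Σ 1/n², which converges (p = 2 > 1).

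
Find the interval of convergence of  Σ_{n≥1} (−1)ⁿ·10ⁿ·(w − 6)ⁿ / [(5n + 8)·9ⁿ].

(51/10, 69/10]

The ratio of consecutive coefficients is [(5n + 8)/(5(n+1) + 8)] · 10/9 → 10/9.
Hence the series converges for |w − 6| < 1/(10/9) = 9/10, so the radius of convergence is 9/10.
When w = 69/10, an alternating series whose terms decrease to 0 in absolute value, so it converges by the Leibniz criterion.
Endpoint w = 51/10: the terms are asymptotic to a nonzero constant times 1/n, so the series diverges by limit comparison with Σ 1/n.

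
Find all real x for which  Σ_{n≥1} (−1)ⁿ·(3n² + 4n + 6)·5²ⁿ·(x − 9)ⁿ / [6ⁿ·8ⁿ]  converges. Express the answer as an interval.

(177/25, 273/25)

Ratio test: |a_{n+1}/a_n| = [(3(n+1)² + 4(n+1) + 6)/(3n² + 4n + 6)] · 25/(6·8) → 25/48 as n → ∞.
Thus R = 1/(25/48) = 48/25.
Check x = 273/25: the n-th term does not approach 0; divergence by the term test.
At x = 177/25: the terms do not tend to 0, so the series diverges.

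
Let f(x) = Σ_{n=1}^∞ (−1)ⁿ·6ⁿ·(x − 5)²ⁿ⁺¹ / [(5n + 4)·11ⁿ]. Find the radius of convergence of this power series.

By the ratio test, |a_{n+1}/a_n| = [(5n + 4)/(5(n+1) + 4)] · 6/11 → 6/11.
Writing y = (x − 5)², the series in y has radius 11/6, so |x − 5| < √(11/6) and R = √66/6.

R = √66/6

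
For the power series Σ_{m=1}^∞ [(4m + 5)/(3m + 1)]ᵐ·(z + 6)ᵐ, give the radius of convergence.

R = 3/4

Root test: |a_m|^(1/m) = (4m + 5)/(3m + 1) → 4/3.
Convergence for |z + 6| · 4/3 < 1, i.e. |z + 6| < 3/4. So R = 3/4.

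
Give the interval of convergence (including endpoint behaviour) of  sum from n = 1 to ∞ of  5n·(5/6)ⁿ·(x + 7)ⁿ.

(-41/5, -29/5)

The ratio of consecutive coefficients is [5(n+1)/5n] · 5/6 → 5/6.
Hence the series converges for |x + 7| < 1/(5/6) = 6/5, so the radius of convergence is 6/5.
When x = -29/5, the terms have absolute value of order n, which does not tend to 0, so the series diverges by the divergence test.
At x = -41/5: the n-th term does not approach 0; divergence by the term test.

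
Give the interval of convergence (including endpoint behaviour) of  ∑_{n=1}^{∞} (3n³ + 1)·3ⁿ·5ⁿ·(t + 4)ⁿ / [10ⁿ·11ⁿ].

(-34/3, 10/3)

By the ratio test, |a_{n+1}/a_n| = [(3(n+1)³ + 1)/(3n³ + 1)] · 3·5/(10·11) → 3/22.
Convergence for |t + 4| · 3/22 < 1, i.e. |t + 4| < 22/3. So R = 22/3.
At t = 10/3: the n-th term does not approach 0; divergence by the term test.
Check t = -34/3: the terms have absolute value of order n³, which does not tend to 0, so the series diverges by the divergence test.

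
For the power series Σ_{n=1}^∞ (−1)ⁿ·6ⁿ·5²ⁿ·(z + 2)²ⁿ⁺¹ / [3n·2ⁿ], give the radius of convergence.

R = √3/15

By the ratio test, |a_{n+1}/a_n| = [3n/3(n+1)] · 6·25/2 → 75.
Writing y = (z + 2)², the series in y has radius 1/75, so |z + 2| < √(1/75) and R = √3/15.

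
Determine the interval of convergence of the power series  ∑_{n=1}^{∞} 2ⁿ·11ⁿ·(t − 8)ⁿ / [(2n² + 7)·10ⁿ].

[83/11, 93/11]

Apply the ratio test: |a_{n+1}| / |a_n| = [(2n² + 7)/(2(n+1)² + 7)] · 2·11/10, which tends to 11/5 as n → ∞.
Hence the series converges for |t − 8| < 1/(11/5) = 5/11, so the radius of convergence is 5/11.
Endpoint t = 93/11: the series is dominated by a constant times Σ 1/n², which converges (p = 2 > 1).
At t = 83/11: the terms are on the order of 1/n², so the series converges absolutely by comparison with the p-series (p = 2 > 1).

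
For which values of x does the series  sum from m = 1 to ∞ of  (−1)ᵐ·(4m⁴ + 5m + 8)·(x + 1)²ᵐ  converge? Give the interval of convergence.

(-2, 0)

The ratio of consecutive coefficients is (4(m+1)⁴ + 5(m+1) + 8)/(4m⁴ + 5m + 8) → 1.
Writing y = (x + 1)², the series in y has radius 1, so |x + 1| < √(1) = 1 and R = 1.
At x = 0: the m-th term does not approach 0; divergence by the term test.
Endpoint x = -2: the terms do not tend to 0, so the series diverges.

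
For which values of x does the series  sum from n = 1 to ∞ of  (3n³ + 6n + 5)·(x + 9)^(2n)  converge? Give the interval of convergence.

(-10, -8)

Apply the ratio test: |a_{n+1}| / |a_n| = (3(n+1)³ + 6(n+1) + 5)/(3n³ + 6n + 5), which tends to 1 as n → ∞.
Since the exponent of (x + 9) increases by 2 each term, convergence requires |x + 9|² < 1, hence R = 1.
Check x = -8: the terms have absolute value of order n³, which does not tend to 0, so the series diverges by the divergence test.
When x = -10, the n-th term does not approach 0; divergence by the term test.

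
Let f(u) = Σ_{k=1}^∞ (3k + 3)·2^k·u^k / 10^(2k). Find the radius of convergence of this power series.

The ratio of consecutive coefficients is [(3(k+1) + 3)/(3k + 3)] · 2/100 → 1/50.
Hence the series converges for |u| < 1/(1/50) = 50, so the radius of convergence is 50.

R = 50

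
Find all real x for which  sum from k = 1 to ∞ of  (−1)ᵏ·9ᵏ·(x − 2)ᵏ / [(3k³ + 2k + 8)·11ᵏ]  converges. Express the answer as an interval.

[7/9, 29/9]

The ratio of consecutive coefficients is [(3k³ + 2k + 8)/(3(k+1)³ + 2(k+1) + 8)] · 9/11 → 9/11.
Thus R = 1/(9/11) = 11/9.
At x = 29/9: the terms are on the order of 1/k³, so the series converges absolutely by comparison with the p-series (p = 3 > 1).
At x = 7/9: the terms are on the order of 1/k³, so the series converges absolutely by comparison with the p-series (p = 3 > 1).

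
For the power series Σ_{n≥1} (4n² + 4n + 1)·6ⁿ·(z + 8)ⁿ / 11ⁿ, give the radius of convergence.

The ratio of consecutive coefficients is [(4(n+1)² + 4(n+1) + 1)/(4n² + 4n + 1)] · 6/11 → 6/11.
Hence the series converges for |z + 8| < 1/(6/11) = 11/6, so the radius of convergence is 11/6.

R = 11/6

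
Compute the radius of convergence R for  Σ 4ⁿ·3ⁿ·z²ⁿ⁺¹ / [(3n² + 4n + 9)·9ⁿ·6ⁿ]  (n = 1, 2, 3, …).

Apply the ratio test: |a_{n+1}| / |a_n| = [(3n² + 4n + 9)/(3(n+1)² + 4(n+1) + 9)] · 4·3/(9·6), which tends to 2/9 as n → ∞.
Writing y = z², the series in y has radius 9/2, so |z| < √(9/2) and R = 3√2/2.

R = 3√2/2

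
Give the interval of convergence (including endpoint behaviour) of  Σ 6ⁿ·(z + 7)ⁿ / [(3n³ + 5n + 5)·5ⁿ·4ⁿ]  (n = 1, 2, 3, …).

[-31/3, -11/3]

By the ratio test, |a_{n+1}/a_n| = [(3n³ + 5n + 5)/(3(n+1)³ + 5(n+1) + 5)] · 6/(5·4) → 3/10.
The series converges when 3/10 · |z + 7| < 1, giving R = 10/3.
When z = -11/3, the terms are on the order of 1/n³, so the series converges absolutely by comparison with the p-series (p = 3 > 1).
Check z = -31/3: absolute convergence follows by limit comparison with Σ 1/n³.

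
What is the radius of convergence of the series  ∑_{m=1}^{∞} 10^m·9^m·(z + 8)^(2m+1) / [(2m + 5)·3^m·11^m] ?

By the ratio test, |a_{m+1}/a_m| = [(2m + 5)/(2(m+1) + 5)] · 10·9/(3·11) → 30/11.
Since the exponent of (z + 8) increases by 2 each term, convergence requires |z + 8|² < 11/30, hence R = √330/30.

R = √330/30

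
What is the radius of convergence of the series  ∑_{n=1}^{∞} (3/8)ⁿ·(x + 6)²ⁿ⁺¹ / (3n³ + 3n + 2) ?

R = 2√6/3

The ratio of consecutive coefficients is [(3n³ + 3n + 2)/(3(n+1)³ + 3(n+1) + 2)] · 3/8 → 3/8.
Successive powers of (x + 6) differ by 2, so the series converges when |x + 6|² · 3/8 < 1, i.e. |x + 6| < √(8/3). So R = 2√6/3.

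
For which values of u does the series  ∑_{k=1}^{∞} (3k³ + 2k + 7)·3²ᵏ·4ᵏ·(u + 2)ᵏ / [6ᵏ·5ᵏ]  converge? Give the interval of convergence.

(-17/6, -7/6)

By the ratio test, |a_{k+1}/a_k| = [(3(k+1)³ + 2(k+1) + 7)/(3k³ + 2k + 7)] · 9·4/(6·5) → 6/5.
Hence the series converges for |u + 2| < 1/(6/5) = 5/6, so the radius of convergence is 5/6.
When u = -7/6, the terms do not tend to 0, so the series diverges.
At u = -17/6: the k-th term does not approach 0; divergence by the term test.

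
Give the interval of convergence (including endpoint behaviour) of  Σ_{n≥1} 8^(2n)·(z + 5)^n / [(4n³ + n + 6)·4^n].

[-81/16, -79/16]

By the ratio test, |a_{n+1}/a_n| = [(4n³ + n + 6)/(4(n+1)³ + (n+1) + 6)] · 64/4 → 16.
Convergence for |z + 5| · 16 < 1, i.e. |z + 5| < 1/16. So R = 1/16.
At z = -79/16: the terms are on the order of 1/n³, so the series converges absolutely by comparison with the p-series (p = 3 > 1).
Endpoint z = -81/16: the terms are on the order of 1/n³, so the series converges absolutely by comparison with the p-series (p = 3 > 1).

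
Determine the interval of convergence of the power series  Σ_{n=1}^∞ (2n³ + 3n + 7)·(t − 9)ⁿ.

(8, 10)

By the ratio test, |a_{n+1}/a_n| = (2(n+1)³ + 3(n+1) + 7)/(2n³ + 3n + 7) → 1.
Hence R = 1.
Check t = 10: the n-th term does not approach 0; divergence by the term test.
Check t = 8: the terms have absolute value of order n³, which does not tend to 0, so the series diverges by the divergence test.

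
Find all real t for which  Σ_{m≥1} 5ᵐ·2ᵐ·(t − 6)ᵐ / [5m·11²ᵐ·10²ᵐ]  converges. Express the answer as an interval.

[-1204, 1216)

Apply the ratio test: |a_{m+1}| / |a_m| = [5m/5(m+1)] · 5·2/(121·100), which tends to 1/1210 as m → ∞.
The series converges when 1/1210 · |t − 6| < 1, giving R = 1210.
When t = 1216, the terms behave like c/m; limit comparison with the harmonic series gives divergence.
At t = -1204: an alternating series whose terms decrease to 0 in absolute value, so it converges by the Leibniz criterion.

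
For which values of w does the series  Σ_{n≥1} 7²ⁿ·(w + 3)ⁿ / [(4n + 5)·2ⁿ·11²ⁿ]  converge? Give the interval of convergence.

[-389/49, 95/49)

Ratio test: |a_{n+1}/a_n| = [(4n + 5)/(4(n+1) + 5)] · 49/(2·121) → 49/242 as n → ∞.
The series converges when 49/242 · |w + 3| < 1, giving R = 242/49.
Check w = 95/49: the terms behave like c/n; limit comparison with the harmonic series gives divergence.
Check w = -389/49: the terms alternate in sign and decrease monotonically to 0 in absolute value (size ~ c/n), so the alternating series test gives convergence.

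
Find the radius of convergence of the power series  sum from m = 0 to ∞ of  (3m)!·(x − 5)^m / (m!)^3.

By the ratio test, |a_{m+1}/a_m| = (3m+1)·(3m+2)·(3m+3)/(m+1)³ → 27.
Thus R = 1/(27) = 1/27.

R = 1/27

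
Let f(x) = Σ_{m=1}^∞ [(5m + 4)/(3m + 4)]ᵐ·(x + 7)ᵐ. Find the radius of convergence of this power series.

Root test: |a_m|^(1/m) = (5m + 4)/(3m + 4) → 5/3.
The series converges when 5/3 · |x + 7| < 1, giving R = 3/5.

R = 3/5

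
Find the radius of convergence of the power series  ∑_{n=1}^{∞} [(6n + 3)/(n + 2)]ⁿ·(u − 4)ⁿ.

By the Cauchy root test, |a_n|^(1/n) = (6n + 3)/(n + 2) → 6.
Convergence for |u − 4| · 6 < 1, i.e. |u − 4| < 1/6. So R = 1/6.

R = 1/6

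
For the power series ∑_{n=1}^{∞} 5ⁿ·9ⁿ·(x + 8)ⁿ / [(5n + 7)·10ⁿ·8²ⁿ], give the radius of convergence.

R = 128/9

By the ratio test, |a_{n+1}/a_n| = [(5n + 7)/(5(n+1) + 7)] · 5·9/(10·64) → 9/128.
Thus R = 1/(9/128) = 128/9.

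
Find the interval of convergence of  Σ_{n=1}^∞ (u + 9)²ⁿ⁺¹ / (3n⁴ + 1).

[-10, -8]

Apply the ratio test: |a_{n+1}| / |a_n| = (3n⁴ + 1)/(3(n+1)⁴ + 1), which tends to 1 as n → ∞.
Successive powers of (u + 9) differ by 2, so the series converges when |u + 9|² · 1 < 1, i.e. |u + 9| < √(1) = 1. So R = 1.
Endpoint u = -8: the series is dominated by a constant times Σ 1/n⁴, which converges (p = 4 > 1).
Endpoint u = -10: absolute convergence follows by limit comparison with Σ 1/n⁴.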